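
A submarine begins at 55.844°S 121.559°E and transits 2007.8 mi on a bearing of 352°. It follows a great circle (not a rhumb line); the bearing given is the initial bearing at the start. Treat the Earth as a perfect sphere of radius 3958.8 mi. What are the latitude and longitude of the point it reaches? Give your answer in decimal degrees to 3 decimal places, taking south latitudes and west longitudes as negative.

latitude -26.956°, longitude 117.210°

Central angle δ = d/R = 0.507174 rad.
Converting: φ₁ = -0.974662 rad, θ = 6.143559 rad.
Applying the spherical law of cosines for sides, sin φ₂ = sin φ₁ cos δ + cos φ₁ sin δ cos θ = -0.453299, so φ₂ = -26.956°.
Δλ = atan2( sin θ sin δ cos φ₁ , cos δ − sin φ₁ sin φ₂ ) = atan2(-0.037953, 0.499010) = -0.075909 rad = -4.349°.
Hence λ₂ = 121.559° + -4.349° = 117.210°.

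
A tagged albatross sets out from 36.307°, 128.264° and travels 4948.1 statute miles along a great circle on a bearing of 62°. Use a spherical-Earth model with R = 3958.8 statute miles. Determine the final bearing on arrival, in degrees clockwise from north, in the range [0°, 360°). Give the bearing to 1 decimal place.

Central angle δ = d/R = 1.249899 rad.
Converting: φ₁ = 0.633677 rad, θ = 1.082104 rad.
Destination latitude: φ₂ = arcsin( sin φ₁ cos δ + cos φ₁ sin δ cos θ ) = arcsin(0.545777) = 33.078°.
For the longitude increment, Δλ = atan2( sin θ sin δ cos φ₁, cos δ − sin φ₁ sin φ₂ ) = atan2(0.675207, -0.007743) = 90.657°.
λ₂ = 128.264° + 90.657° = 218.921°, normalized to (−180°, 180°] → -141.079°.
The forward bearing on arrival equals the back-azimuth from the destination plus 180°.
Back-azimuth from P₂ (33.1°, -141.1°) to P₁ (36.3°, 128.3°), with Δλ' = λ₁ − λ₂ = 269.3°: atan2( sin Δλ' cos φ₁ , cos φ₂ sin φ₁ − sin φ₂ cos φ₁ cos Δλ' ) = 301.9°.
Final bearing = (301.9° + 180°) mod 360° = 121.9°.

final bearing 121.9°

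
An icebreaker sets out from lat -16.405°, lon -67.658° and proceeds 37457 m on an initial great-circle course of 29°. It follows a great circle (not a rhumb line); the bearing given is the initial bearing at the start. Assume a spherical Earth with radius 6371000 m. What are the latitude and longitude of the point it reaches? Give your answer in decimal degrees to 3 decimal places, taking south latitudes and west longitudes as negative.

latitude -16.110°, longitude -67.488°

The arc subtends δ = 37457/6371000 = 0.005879 rad at the centre.
With φ₁ = -16.405° = -0.286321 rad and θ = 29° = 0.506145 rad:
Destination latitude: φ₂ = arcsin( sin φ₁ cos δ + cos φ₁ sin δ cos θ ) = arcsin(-0.277488) = -16.110°.
Then Δλ = atan2(0.002734, 0.921613) = 0.002967 rad, from sin θ sin δ cos φ₁ over cos δ − sin φ₁ sin φ₂.
λ₂ = λ₁ + Δλ = -67.488°.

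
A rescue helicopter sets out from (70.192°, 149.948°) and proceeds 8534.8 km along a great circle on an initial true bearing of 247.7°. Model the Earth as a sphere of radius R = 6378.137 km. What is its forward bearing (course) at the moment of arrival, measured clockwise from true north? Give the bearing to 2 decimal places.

δ = 8534.8/6378.137 = 1.338134 rad (76.6694°).
With φ₁ = 70.192° = 1.225082 rad and θ = 247.7° = 4.323181 rad:
Destination latitude: φ₂ = arcsin( sin φ₁ cos δ + cos φ₁ sin δ cos θ ) = arcsin(0.091806) = 5.268°.
Then Δλ = atan2(-0.305078, 0.144195) = -1.129266 rad, from sin θ sin δ cos φ₁ over cos δ − sin φ₁ sin φ₂.
Hence λ₂ = 149.948° + -64.702° = 85.246°.
The forward bearing on arrival equals the back-azimuth from the destination plus 180°.
Back-azimuth from P₂ (5.27°, 85.25°) to P₁ (70.19°, 149.95°), with Δλ' = λ₁ − λ₂ = 64.70°: atan2( sin Δλ' cos φ₁ , cos φ₂ sin φ₁ − sin φ₂ cos φ₁ cos Δλ' ) = 18.35°.
Final bearing = (18.35° + 180°) mod 360° = 198.35°.

final bearing 198.35°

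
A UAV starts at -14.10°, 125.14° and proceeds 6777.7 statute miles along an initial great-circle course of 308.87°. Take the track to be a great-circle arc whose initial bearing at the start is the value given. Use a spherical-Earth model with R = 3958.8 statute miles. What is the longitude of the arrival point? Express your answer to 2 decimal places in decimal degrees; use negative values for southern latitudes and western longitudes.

δ = 6777.7/3958.8 = 1.712059 rad (98.0938°).
Converting: φ₁ = -0.246091 rad, θ = 5.390798 rad.
Destination latitude: φ₂ = arcsin( sin φ₁ cos δ + cos φ₁ sin δ cos θ ) = arcsin(0.636885) = 39.56°.
For the longitude increment, Δλ = atan2( sin θ sin δ cos φ₁, cos δ − sin φ₁ sin φ₂ ) = atan2(-0.747593, 0.014361) = -88.90°.
λ₂ = 125.14° + -88.90° = 36.24°.

longitude 36.24°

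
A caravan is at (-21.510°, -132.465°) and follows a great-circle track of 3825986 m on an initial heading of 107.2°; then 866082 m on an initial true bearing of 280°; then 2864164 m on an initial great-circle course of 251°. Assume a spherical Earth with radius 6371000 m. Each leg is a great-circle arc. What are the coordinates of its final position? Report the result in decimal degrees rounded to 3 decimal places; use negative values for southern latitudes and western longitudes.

latitude -31.156°, longitude -132.284°

Apply the spherical direct solution leg by leg, carrying full precision between legs.
Leg 1: from (-21.510°, -132.465°), δ = 3825986/6371000 = 0.600531 rad, θ = 107.2° → φ = -27.256°, λ = -95.075°.
Leg 2: from (-27.256°, -95.075°), δ = 866082/6371000 = 0.135941 rad, θ = 280° → φ = -25.647°, λ = -103.589°.
Leg 3: from (-25.647°, -103.589°), δ = 2864164/6371000 = 0.449563 rad, θ = 251° → φ = -31.156°, λ = -132.284°.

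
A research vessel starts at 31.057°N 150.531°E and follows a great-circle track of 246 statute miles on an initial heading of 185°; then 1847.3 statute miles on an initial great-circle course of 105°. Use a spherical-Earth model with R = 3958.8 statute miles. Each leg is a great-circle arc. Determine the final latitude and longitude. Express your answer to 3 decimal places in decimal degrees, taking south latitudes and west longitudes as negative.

latitude 18.014°, longitude 177.372°

Apply the spherical direct solution leg by leg, carrying full precision between legs.
Leg 1: from (31.057°, 150.531°), δ = 246/3958.8 = 0.062140 rad, θ = 185° → φ = 27.510°, λ = 150.181°.
Leg 2: from (27.510°, 150.181°), δ = 1847.3/3958.8 = 0.466631 rad, θ = 105° → φ = 18.014°, λ = 177.372°.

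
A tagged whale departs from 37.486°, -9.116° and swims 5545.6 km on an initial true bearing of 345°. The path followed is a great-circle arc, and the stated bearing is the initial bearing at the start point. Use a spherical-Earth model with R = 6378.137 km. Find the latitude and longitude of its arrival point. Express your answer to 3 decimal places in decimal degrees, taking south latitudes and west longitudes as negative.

latitude 78.024°, longitude -81.471°

Central angle δ = d/R = 0.869470 rad.
With φ₁ = 37.486° = 0.654254 rad and θ = 345° = 6.021386 rad:
Destination latitude: φ₂ = arcsin( sin φ₁ cos δ + cos φ₁ sin δ cos θ ) = arcsin(0.978236) = 78.024°.
For the longitude increment, Δλ = atan2( sin θ sin δ cos φ₁, cos δ − sin φ₁ sin φ₂ ) = atan2(-0.156903, 0.049909) = -72.355°.
λ₂ = -9.116° + -72.355° = -81.471°.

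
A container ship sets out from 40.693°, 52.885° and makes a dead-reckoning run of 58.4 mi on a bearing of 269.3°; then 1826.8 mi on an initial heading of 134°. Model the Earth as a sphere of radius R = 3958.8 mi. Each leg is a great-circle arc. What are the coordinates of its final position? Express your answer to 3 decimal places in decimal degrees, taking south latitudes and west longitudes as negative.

latitude 20.430°, longitude 71.756°

Apply the spherical direct solution leg by leg, carrying full precision between legs.
Leg 1: from (40.693°, 52.885°), δ = 58.4/3958.8 = 0.014752 rad, θ = 269.3° → φ = 40.677°, λ = 51.771°.
Leg 2: from (40.677°, 51.771°), δ = 1826.8/3958.8 = 0.461453 rad, θ = 134° → φ = 20.430°, λ = 71.756°.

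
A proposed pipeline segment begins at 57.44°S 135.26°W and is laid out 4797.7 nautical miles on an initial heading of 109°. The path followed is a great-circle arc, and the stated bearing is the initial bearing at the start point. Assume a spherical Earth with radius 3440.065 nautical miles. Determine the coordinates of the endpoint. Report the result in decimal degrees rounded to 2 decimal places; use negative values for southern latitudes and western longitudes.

Angular distance δ = d/R = 4797.7 / 3440.065 = 1.394654 rad.
Start latitude φ₁ = -1.002517 rad; initial bearing θ = 1.902409 rad.
sin φ₂ = sin φ₁ cos δ + cos φ₁ sin δ cos θ = (-0.842828)(0.175233) + (0.538183)(0.984527)(-0.325568) = -0.320195
φ₂ = asin(-0.320195) = -0.325936 rad = -18.67°.
Then Δλ = atan2(0.500988, -0.094637) = 1.757496 rad, from sin θ sin δ cos φ₁ over cos δ − sin φ₁ sin φ₂.
Hence λ₂ = -135.26° + 100.70° = -34.56°.

latitude -18.67°, longitude -34.56°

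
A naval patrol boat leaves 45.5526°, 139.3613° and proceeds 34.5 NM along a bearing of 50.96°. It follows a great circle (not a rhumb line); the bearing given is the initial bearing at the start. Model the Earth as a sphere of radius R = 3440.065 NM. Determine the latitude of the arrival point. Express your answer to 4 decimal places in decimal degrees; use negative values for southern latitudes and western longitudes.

Central angle δ = d/R = 0.010029 rad.
Converting: φ₁ = 0.795043 rad, θ = 0.889420 rad.
Destination latitude: φ₂ = arcsin( sin φ₁ cos δ + cos φ₁ sin δ cos θ ) = arcsin(0.718281) = 45.9127°.
Then Δλ = atan2(0.005455, 0.487173) = 0.011196 rad, from sin θ sin δ cos φ₁ over cos δ − sin φ₁ sin φ₂.
λ₂ = 139.3613° + 0.6415° = 140.0028°.

latitude 45.9127°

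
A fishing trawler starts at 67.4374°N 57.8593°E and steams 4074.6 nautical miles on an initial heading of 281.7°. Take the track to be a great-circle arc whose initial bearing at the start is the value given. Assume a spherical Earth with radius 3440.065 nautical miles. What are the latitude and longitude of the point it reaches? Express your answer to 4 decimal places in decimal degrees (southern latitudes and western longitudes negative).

The arc subtends δ = 4074.6/3440.065 = 1.184454 rad at the centre.
Start latitude φ₁ = 1.177005 rad; initial bearing θ = 4.916593 rad.
Destination latitude: φ₂ = arcsin( sin φ₁ cos δ + cos φ₁ sin δ cos θ ) = arcsin(0.420035) = 24.8368°.
For the longitude increment, Δλ = atan2( sin θ sin δ cos φ₁, cos δ − sin φ₁ sin φ₂ ) = atan2(-0.348028, -0.011084) = -91.8241°.
λ₂ = λ₁ + Δλ = -33.9648°.

latitude 24.8368°, longitude -33.9648°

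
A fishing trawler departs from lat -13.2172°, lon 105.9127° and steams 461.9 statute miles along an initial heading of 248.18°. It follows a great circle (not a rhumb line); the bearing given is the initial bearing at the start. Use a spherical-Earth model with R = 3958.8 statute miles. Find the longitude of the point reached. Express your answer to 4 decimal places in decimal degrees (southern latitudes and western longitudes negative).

The arc subtends δ = 461.9/3958.8 = 0.116677 rad at the centre.
Converting: φ₁ = -0.230684 rad, θ = 4.331558 rad.
sin φ₂ = sin φ₁ cos δ + cos φ₁ sin δ cos θ = (-0.228643)(0.993201) + (0.973510)(0.116412)(-0.371692) = -0.269212
φ₂ = asin(-0.269212) = -0.272575 rad = -15.6174°.
For the longitude increment, Δλ = atan2( sin θ sin δ cos φ₁, cos δ − sin φ₁ sin φ₂ ) = atan2(-0.105209, 0.931648) = -6.4430°.
λ₂ = 105.9127° + -6.4430° = 99.4697°.

longitude 99.4697°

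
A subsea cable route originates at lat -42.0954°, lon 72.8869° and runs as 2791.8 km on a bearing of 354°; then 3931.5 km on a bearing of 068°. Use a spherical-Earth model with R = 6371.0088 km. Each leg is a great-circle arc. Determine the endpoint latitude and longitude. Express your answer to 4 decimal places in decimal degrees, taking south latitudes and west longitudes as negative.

Apply the spherical direct solution leg by leg, carrying full precision between legs.
Leg 1: from (-42.0954°, 72.8869°), δ = 2791.8/6371.0088 = 0.438204 rad, θ = 354° → φ = -17.0915°, λ = 70.2273°.
Leg 2: from (-17.0915°, 70.2273°), δ = 3931.5/6371.0088 = 0.617092 rad, θ = 68° → φ = -1.8622°, λ = 102.6943°.

latitude -1.8622°, longitude 102.6943°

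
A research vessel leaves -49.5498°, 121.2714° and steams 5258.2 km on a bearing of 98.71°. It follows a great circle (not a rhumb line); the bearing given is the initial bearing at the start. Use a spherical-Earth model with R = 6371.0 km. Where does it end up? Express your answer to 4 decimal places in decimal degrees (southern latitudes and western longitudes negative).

latitude -36.0411°, longitude -174.8029°

The arc subtends δ = 5258.2/6371 = 0.825334 rad at the centre.
Converting: φ₁ = -0.864807 rad, θ = 1.722815 rad.
Applying the spherical law of cosines for sides, sin φ₂ = sin φ₁ cos δ + cos φ₁ sin δ cos θ = -0.588365, so φ₂ = -36.0411°.
Then Δλ = atan2(0.471214, 0.230584) = 1.115714 rad, from sin θ sin δ cos φ₁ over cos δ − sin φ₁ sin φ₂.
λ₂ = 121.2714° + 63.9257° = 185.1971°, normalized to (−180°, 180°] → -174.8029°.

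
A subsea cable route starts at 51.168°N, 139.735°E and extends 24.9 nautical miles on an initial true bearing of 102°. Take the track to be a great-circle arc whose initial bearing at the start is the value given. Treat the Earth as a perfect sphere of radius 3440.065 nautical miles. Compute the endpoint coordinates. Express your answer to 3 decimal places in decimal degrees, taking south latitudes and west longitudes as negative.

The arc subtends δ = 24.9/3440.065 = 0.007238 rad at the centre.
Start latitude φ₁ = 0.893050 rad; initial bearing θ = 1.780236 rad.
sin φ₂ = sin φ₁ cos δ + cos φ₁ sin δ cos θ = (0.778988)(0.999974) + (0.627039)(0.007238)(-0.207912) = 0.778024
φ₂ = asin(0.778024) = 0.891514 rad = 51.080°.
For the longitude increment, Δλ = atan2( sin θ sin δ cos φ₁, cos δ − sin φ₁ sin φ₂ ) = atan2(0.004439, 0.393903) = 0.646°.
λ₂ = 139.735° + 0.646° = 140.381°.

latitude 51.080°, longitude 140.381°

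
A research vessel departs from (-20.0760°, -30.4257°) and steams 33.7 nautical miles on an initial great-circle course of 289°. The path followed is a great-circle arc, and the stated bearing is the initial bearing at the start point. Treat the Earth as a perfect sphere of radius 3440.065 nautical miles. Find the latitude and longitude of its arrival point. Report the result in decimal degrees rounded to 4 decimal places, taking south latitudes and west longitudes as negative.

latitude -19.8924°, longitude -30.9901°

The arc subtends δ = 33.7/3440.065 = 0.009796 rad at the centre.
Converting: φ₁ = -0.350392 rad, θ = 5.044002 rad.
Applying the spherical law of cosines for sides, sin φ₂ = sin φ₁ cos δ + cos φ₁ sin δ cos θ = -0.340254, so φ₂ = -19.8924°.
For the longitude increment, Δλ = atan2( sin θ sin δ cos φ₁, cos δ − sin φ₁ sin φ₂ ) = atan2(-0.008700, 0.883154) = -0.5644°.
λ₂ = λ₁ + Δλ = -30.9901°.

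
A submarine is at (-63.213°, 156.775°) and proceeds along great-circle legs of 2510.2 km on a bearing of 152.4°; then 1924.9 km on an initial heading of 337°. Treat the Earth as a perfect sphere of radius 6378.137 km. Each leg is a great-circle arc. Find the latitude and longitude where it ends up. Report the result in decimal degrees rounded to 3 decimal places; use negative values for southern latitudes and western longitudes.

latitude -61.143°, longitude -159.572°

Apply the spherical direct solution leg by leg, carrying full precision between legs.
Leg 1: from (-63.213°, 156.775°), δ = 2510.2/6378.137 = 0.393563 rad, θ = 152.4° → φ = -77.850°, λ = -145.647°.
Leg 2: from (-77.850°, -145.647°), δ = 1924.9/6378.137 = 0.301797 rad, θ = 337° → φ = -61.143°, λ = -159.572°.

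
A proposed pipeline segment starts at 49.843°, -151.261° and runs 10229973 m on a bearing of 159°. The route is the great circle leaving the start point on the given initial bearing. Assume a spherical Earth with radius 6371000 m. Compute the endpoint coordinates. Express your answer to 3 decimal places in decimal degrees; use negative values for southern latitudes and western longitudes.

Central angle δ = d/R = 1.605709 rad.
Converting: φ₁ = 0.869924 rad, θ = 2.775074 rad.
Applying the spherical law of cosines for sides, sin φ₂ = sin φ₁ cos δ + cos φ₁ sin δ cos θ = -0.628362, so φ₂ = -38.929°.
Then Δλ = atan2(0.230965, 0.445339) = 0.478438 rad, from sin θ sin δ cos φ₁ over cos δ − sin φ₁ sin φ₂.
λ₂ = λ₁ + Δλ = -123.849°.

latitude -38.929°, longitude -123.849°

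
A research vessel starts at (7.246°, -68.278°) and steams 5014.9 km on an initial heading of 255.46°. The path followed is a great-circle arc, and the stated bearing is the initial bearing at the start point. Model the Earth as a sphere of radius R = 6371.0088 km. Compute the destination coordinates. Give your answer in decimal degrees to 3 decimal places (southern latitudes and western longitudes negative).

Angular distance δ = d/R = 5014.9 / 6371.0088 = 0.787144 rad.
Converting: φ₁ = 0.126467 rad, θ = 4.458618 rad.
Destination latitude: φ₂ = arcsin( sin φ₁ cos δ + cos φ₁ sin δ cos θ ) = arcsin(-0.087381) = -5.013°.
Then Δλ = atan2(-0.680178, 0.716893) = -0.759124 rad, from sin θ sin δ cos φ₁ over cos δ − sin φ₁ sin φ₂.
λ₂ = λ₁ + Δλ = -111.773°.

latitude -5.013°, longitude -111.773°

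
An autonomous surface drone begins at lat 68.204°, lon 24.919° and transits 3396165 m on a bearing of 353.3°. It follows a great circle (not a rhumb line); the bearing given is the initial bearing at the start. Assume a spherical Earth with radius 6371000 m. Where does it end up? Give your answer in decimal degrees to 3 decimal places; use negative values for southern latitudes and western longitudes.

The arc subtends δ = 3396165/6371000 = 0.533066 rad at the centre.
Converting: φ₁ = 1.190384 rad, θ = 6.166248 rad.
Destination latitude: φ₂ = arcsin( sin φ₁ cos δ + cos φ₁ sin δ cos θ ) = arcsin(0.987082) = 80.781°.
Δλ = atan2( sin θ sin δ cos φ₁ , cos δ − sin φ₁ sin φ₂ ) = atan2(-0.022014, -0.055265) = -2.762515 rad = -158.280°.
λ₂ = λ₁ + Δλ = -133.361°.

latitude 80.781°, longitude -133.361°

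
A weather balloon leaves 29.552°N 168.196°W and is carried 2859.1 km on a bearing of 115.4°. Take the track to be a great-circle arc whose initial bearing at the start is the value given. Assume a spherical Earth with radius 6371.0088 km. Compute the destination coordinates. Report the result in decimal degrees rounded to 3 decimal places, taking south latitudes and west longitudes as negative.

Central angle δ = d/R = 0.448767 rad.
With φ₁ = 29.552° = 0.515780 rad and θ = 115.4° = 2.014110 rad:
Destination latitude: φ₂ = arcsin( sin φ₁ cos δ + cos φ₁ sin δ cos θ ) = arcsin(0.282490) = 16.409°.
For the longitude increment, Δλ = atan2( sin θ sin δ cos φ₁, cos δ − sin φ₁ sin φ₂ ) = atan2(0.340932, 0.761655) = 24.114°.
λ₂ = λ₁ + Δλ = -144.082°.

latitude 16.409°, longitude -144.082°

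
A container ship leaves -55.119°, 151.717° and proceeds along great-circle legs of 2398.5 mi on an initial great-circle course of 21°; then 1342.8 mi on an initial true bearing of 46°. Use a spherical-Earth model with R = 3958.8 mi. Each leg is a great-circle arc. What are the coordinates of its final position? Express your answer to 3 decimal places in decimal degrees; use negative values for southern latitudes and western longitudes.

latitude -7.729°, longitude 178.386°

Apply the spherical direct solution leg by leg, carrying full precision between legs.
Leg 1: from (-55.119°, 151.717°), δ = 2398.5/3958.8 = 0.605865 rad, θ = 21° → φ = -21.734°, λ = 164.408°.
Leg 2: from (-21.734°, 164.408°), δ = 1342.8/3958.8 = 0.339194 rad, θ = 46° → φ = -7.729°, λ = 178.386°.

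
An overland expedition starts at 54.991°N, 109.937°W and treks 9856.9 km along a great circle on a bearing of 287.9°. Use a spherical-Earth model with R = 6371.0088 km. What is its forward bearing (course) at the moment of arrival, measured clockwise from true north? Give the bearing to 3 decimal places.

final bearing 213.827°

The arc subtends δ = 9856.9/6371.0088 = 1.547149 rad at the centre.
With φ₁ = 54.991° = 0.959774 rad and θ = 287.9° = 5.024803 rad:
Applying the spherical law of cosines for sides, sin φ₂ = sin φ₁ cos δ + cos φ₁ sin δ cos θ = 0.195650, so φ₂ = 11.283°.
For the longitude increment, Δλ = atan2( sin θ sin δ cos φ₁, cos δ − sin φ₁ sin φ₂ ) = atan2(-0.545782, -0.136604) = -104.052°.
λ₂ = -109.937° + -104.052° = -213.989°, normalized to (−180°, 180°] → 146.011°.
The forward bearing on arrival equals the back-azimuth from the destination plus 180°.
Back-azimuth from P₂ (11.283°, 146.011°) to P₁ (54.991°, -109.937°), with Δλ' = λ₁ − λ₂ = -255.948°: atan2( sin Δλ' cos φ₁ , cos φ₂ sin φ₁ − sin φ₂ cos φ₁ cos Δλ' ) = 33.827°.
Final bearing = (33.827° + 180°) mod 360° = 213.827°.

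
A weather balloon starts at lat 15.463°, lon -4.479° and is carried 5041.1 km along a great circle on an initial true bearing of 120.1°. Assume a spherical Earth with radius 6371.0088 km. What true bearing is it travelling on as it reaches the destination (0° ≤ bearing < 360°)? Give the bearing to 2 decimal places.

final bearing 122.41°

The arc subtends δ = 5041.1/6371.0088 = 0.791256 rad at the centre.
With φ₁ = 15.463° = 0.269880 rad and θ = 120.1° = 2.096140 rad:
Applying the spherical law of cosines for sides, sin φ₂ = sin φ₁ cos δ + cos φ₁ sin δ cos θ = -0.156363, so φ₂ = -8.996°.
Then Δλ = atan2(0.593054, 0.744641) = 0.672560 rad, from sin θ sin δ cos φ₁ over cos δ − sin φ₁ sin φ₂.
Hence λ₂ = -4.479° + 38.535° = 34.056°.
The forward bearing on arrival equals the back-azimuth from the destination plus 180°.
Back-azimuth from P₂ (-9.00°, 34.06°) to P₁ (15.46°, -4.48°), with Δλ' = λ₁ − λ₂ = -38.53°: atan2( sin Δλ' cos φ₁ , cos φ₂ sin φ₁ − sin φ₂ cos φ₁ cos Δλ' ) = 302.41°.
Final bearing = (302.41° + 180°) mod 360° = 122.41°.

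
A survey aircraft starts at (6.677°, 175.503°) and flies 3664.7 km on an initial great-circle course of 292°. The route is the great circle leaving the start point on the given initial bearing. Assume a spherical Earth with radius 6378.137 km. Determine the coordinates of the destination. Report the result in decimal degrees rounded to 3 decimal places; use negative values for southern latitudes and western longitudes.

Central angle δ = d/R = 0.574572 rad.
With φ₁ = 6.677° = 0.116536 rad and θ = 292° = 5.096361 rad:
sin φ₂ = sin φ₁ cos δ + cos φ₁ sin δ cos θ = (0.116272)(0.839425) + (0.993217)(0.543476)(0.374607) = 0.299810
φ₂ = asin(0.299810) = 0.304494 rad = 17.446°.
Then Δλ = atan2(-0.500484, 0.804565) = -0.556479 rad, from sin θ sin δ cos φ₁ over cos δ − sin φ₁ sin φ₂.
λ₂ = 175.503° + -31.884° = 143.619°.

latitude 17.446°, longitude 143.619°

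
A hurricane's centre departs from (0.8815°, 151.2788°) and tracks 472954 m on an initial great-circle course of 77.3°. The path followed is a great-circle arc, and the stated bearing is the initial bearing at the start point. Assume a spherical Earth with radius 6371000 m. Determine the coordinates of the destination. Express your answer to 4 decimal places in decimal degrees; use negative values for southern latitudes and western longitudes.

Angular distance δ = d/R = 472954 / 6371000 = 0.074235 rad.
Start latitude φ₁ = 0.015385 rad; initial bearing θ = 1.349140 rad.
sin φ₂ = sin φ₁ cos δ + cos φ₁ sin δ cos θ = (0.015384)(0.997246) + (0.999882)(0.074167)(0.219846) = 0.031646
φ₂ = asin(0.031646) = 0.031651 rad = 1.8135°.
Then Δλ = atan2(0.072344, 0.996759) = 0.072452 rad, from sin θ sin δ cos φ₁ over cos δ − sin φ₁ sin φ₂.
λ₂ = λ₁ + Δλ = 155.4300°.

latitude 1.8135°, longitude 155.4300°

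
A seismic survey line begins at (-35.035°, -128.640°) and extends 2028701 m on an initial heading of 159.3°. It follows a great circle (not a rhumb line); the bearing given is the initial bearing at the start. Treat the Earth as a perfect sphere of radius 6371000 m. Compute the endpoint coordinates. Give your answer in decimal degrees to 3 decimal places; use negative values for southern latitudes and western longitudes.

latitude -51.722°, longitude -118.349°

δ = 2028701/6371000 = 0.318427 rad (18.2445°).
Converting: φ₁ = -0.611476 rad, θ = 2.780309 rad.
sin φ₂ = sin φ₁ cos δ + cos φ₁ sin δ cos θ = (-0.574077)(0.949729) + (0.818802)(0.313073)(-0.935444) = -0.785014
φ₂ = asin(-0.785014) = -0.902718 rad = -51.722°.
Then Δλ = atan2(0.090612, 0.499071) = 0.179604 rad, from sin θ sin δ cos φ₁ over cos δ − sin φ₁ sin φ₂.
Hence λ₂ = -128.640° + 10.291° = -118.349°.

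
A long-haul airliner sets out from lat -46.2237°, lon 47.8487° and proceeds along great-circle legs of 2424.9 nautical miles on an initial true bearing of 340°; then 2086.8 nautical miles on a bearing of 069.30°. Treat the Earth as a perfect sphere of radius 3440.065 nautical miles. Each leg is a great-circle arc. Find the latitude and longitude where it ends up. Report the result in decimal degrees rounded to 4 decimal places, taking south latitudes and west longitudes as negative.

latitude 5.3987°, longitude 67.3245°

Apply the spherical direct solution leg by leg, carrying full precision between legs.
Leg 1: from (-46.2237°, 47.8487°), δ = 2424.9/3440.065 = 0.704899 rad, θ = 340° → φ = -7.3954°, λ = 34.9356°.
Leg 2: from (-7.3954°, 34.9356°), δ = 2086.8/3440.065 = 0.606616 rad, θ = 69.3° → φ = 5.3987°, λ = 67.3245°.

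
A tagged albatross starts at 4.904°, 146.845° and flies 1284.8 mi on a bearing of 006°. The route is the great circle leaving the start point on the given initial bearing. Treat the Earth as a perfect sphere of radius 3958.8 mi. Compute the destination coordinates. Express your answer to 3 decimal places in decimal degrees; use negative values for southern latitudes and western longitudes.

latitude 23.390°, longitude 148.926°

Central angle δ = d/R = 0.324543 rad.
Converting: φ₁ = 0.085591 rad, θ = 0.104720 rad.
Destination latitude: φ₂ = arcsin( sin φ₁ cos δ + cos φ₁ sin δ cos θ ) = arcsin(0.396992) = 23.390°.
Then Δλ = atan2(0.033210, 0.913859) = 0.036324 rad, from sin θ sin δ cos φ₁ over cos δ − sin φ₁ sin φ₂.
λ₂ = 146.845° + 2.081° = 148.926°.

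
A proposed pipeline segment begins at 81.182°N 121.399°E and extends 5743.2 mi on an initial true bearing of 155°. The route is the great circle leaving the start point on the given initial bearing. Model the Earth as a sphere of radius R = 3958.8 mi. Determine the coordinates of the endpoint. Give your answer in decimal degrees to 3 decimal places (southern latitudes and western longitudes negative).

latitude -1.122°, longitude 146.212°

Angular distance δ = d/R = 5743.2 / 3958.8 = 1.450743 rad.
With φ₁ = 81.182° = 1.416893 rad and θ = 155° = 2.705260 rad:
Applying the spherical law of cosines for sides, sin φ₂ = sin φ₁ cos δ + cos φ₁ sin δ cos θ = -0.019584, so φ₂ = -1.122°.
For the longitude increment, Δλ = atan2( sin θ sin δ cos φ₁, cos δ − sin φ₁ sin φ₂ ) = atan2(0.064319, 0.139118) = 24.813°.
λ₂ = 121.399° + 24.813° = 146.212°.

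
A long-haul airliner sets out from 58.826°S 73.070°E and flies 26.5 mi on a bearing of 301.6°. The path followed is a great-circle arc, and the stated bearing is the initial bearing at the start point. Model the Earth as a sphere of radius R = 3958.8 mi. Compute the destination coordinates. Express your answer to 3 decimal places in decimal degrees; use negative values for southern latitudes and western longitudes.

Angular distance δ = d/R = 26.5 / 3958.8 = 0.006694 rad.
Converting: φ₁ = -1.026707 rad, θ = 5.263913 rad.
Applying the spherical law of cosines for sides, sin φ₂ = sin φ₁ cos δ + cos φ₁ sin δ cos θ = -0.853764, so φ₂ = -58.624°.
Then Δλ = atan2(-0.002951, 0.269497) = -0.010951 rad, from sin θ sin δ cos φ₁ over cos δ − sin φ₁ sin φ₂.
Hence λ₂ = 73.070° + -0.627° = 72.443°.

latitude -58.624°, longitude 72.443°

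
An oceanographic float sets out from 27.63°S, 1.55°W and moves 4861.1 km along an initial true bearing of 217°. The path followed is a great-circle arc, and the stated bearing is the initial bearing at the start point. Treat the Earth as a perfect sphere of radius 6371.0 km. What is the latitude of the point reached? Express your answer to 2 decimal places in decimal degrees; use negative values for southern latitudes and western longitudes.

Central angle δ = d/R = 0.763004 rad.
Start latitude φ₁ = -0.482234 rad; initial bearing θ = 3.787364 rad.
sin φ₂ = sin φ₁ cos δ + cos φ₁ sin δ cos θ = (-0.463760)(0.722763) + (0.885961)(0.691096)(-0.798636) = -0.824180
φ₂ = asin(-0.824180) = -0.968753 rad = -55.51°.
Then Δλ = atan2(-0.368482, 0.340541) = -0.824785 rad, from sin θ sin δ cos φ₁ over cos δ − sin φ₁ sin φ₂.
Hence λ₂ = -1.55° + -47.26° = -48.81°.

latitude -55.51°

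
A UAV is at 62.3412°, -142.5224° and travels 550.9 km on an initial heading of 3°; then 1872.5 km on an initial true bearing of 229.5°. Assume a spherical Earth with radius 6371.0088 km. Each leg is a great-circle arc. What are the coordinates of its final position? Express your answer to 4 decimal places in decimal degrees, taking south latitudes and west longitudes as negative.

latitude 54.1207°, longitude -163.9295°

Apply the spherical direct solution leg by leg, carrying full precision between legs.
Leg 1: from (62.3412°, -142.5224°), δ = 550.9/6371.0088 = 0.086470 rad, θ = 3° → φ = 67.2874°, λ = -141.8517°.
Leg 2: from (67.2874°, -141.8517°), δ = 1872.5/6371.0088 = 0.293909 rad, θ = 229.5° → φ = 54.1207°, λ = -163.9295°.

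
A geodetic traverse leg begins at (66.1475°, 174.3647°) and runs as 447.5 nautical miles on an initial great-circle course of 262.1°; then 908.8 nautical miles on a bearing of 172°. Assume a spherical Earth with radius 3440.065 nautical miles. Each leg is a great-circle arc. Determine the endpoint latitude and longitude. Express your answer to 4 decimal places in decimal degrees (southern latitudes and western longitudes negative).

Apply the spherical direct solution leg by leg, carrying full precision between legs.
Leg 1: from (66.1475°, 174.3647°), δ = 447.5/3440.065 = 0.130085 rad, θ = 262.1° → φ = 64.1124°, λ = 157.2500°.
Leg 2: from (64.1124°, 157.2500°), δ = 908.8/3440.065 = 0.264181 rad, θ = 172° → φ = 49.0729°, λ = 160.4300°.

latitude 49.0729°, longitude 160.4300°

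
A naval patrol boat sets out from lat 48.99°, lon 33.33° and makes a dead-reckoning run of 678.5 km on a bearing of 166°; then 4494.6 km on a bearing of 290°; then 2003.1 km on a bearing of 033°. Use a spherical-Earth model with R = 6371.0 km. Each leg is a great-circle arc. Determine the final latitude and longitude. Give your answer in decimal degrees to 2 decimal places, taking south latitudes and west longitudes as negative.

latitude 56.94°, longitude -3.06°

Apply the spherical direct solution leg by leg, carrying full precision between legs.
Leg 1: from (48.99°, 33.33°), δ = 678.5/6371 = 0.106498 rad, θ = 166° → φ = 43.05°, λ = 35.35°.
Leg 2: from (43.05°, 35.35°), δ = 4494.6/6371 = 0.705478 rad, θ = 290° → φ = 42.98°, λ = -21.05°.
Leg 3: from (42.98°, -21.05°), δ = 2003.1/6371 = 0.314409 rad, θ = 33° → φ = 56.94°, λ = -3.06°.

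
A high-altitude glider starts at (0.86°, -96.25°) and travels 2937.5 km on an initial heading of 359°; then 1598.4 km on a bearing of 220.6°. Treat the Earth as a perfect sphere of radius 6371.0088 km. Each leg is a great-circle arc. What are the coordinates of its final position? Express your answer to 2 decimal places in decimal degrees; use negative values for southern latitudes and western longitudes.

Apply the spherical direct solution leg by leg, carrying full precision between legs.
Leg 1: from (0.86°, -96.25°), δ = 2937.5/6371.0088 = 0.461073 rad, θ = 359° → φ = 27.27°, λ = -96.75°.
Leg 2: from (27.27°, -96.75°), δ = 1598.4/6371.0088 = 0.250886 rad, θ = 220.6° → φ = 16.04°, λ = -106.43°.

latitude 16.04°, longitude -106.43°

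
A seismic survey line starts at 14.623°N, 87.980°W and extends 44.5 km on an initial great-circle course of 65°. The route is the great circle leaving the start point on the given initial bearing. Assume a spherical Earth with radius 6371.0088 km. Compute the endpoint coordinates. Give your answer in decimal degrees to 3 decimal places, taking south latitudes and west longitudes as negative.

Central angle δ = d/R = 0.006985 rad.
Converting: φ₁ = 0.255219 rad, θ = 1.134464 rad.
sin φ₂ = sin φ₁ cos δ + cos φ₁ sin δ cos θ = (0.252458)(0.999976) + (0.967608)(0.006985)(0.422618) = 0.255308
φ₂ = asin(0.255308) = 0.258166 rad = 14.792°.
Then Δλ = atan2(0.006125, 0.935521) = 0.006547 rad, from sin θ sin δ cos φ₁ over cos δ − sin φ₁ sin φ₂.
Hence λ₂ = -87.980° + 0.375° = -87.605°.

latitude 14.792°, longitude -87.605°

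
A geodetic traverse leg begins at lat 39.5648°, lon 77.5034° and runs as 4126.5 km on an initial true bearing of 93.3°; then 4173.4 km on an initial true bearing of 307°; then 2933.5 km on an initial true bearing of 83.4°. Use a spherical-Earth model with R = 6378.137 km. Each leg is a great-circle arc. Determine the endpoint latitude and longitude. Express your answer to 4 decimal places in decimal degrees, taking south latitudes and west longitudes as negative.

Apply the spherical direct solution leg by leg, carrying full precision between legs.
Leg 1: from (39.5648°, 77.5034°), δ = 4126.5/6378.137 = 0.646976 rad, θ = 93.3° → φ = 28.7821°, λ = 120.8651°.
Leg 2: from (28.7821°, 120.8651°), δ = 4173.4/6378.137 = 0.654329 rad, θ = 307° → φ = 44.6733°, λ = 77.7456°.
Leg 3: from (44.6733°, 77.7456°), δ = 2933.5/6378.137 = 0.459931 rad, θ = 83.4° → φ = 41.7809°, λ = 113.9962°.

latitude 41.7809°, longitude 113.9962°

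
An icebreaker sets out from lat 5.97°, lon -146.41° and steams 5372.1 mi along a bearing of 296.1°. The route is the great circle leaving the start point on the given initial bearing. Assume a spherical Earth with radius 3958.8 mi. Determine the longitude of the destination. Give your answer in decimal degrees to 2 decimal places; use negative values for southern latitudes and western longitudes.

longitude 134.32°

Central angle δ = d/R = 1.357002 rad.
With φ₁ = 5.97° = 0.104196 rad and θ = 296.1° = 5.167920 rad:
sin φ₂ = sin φ₁ cos δ + cos φ₁ sin δ cos θ = (0.104008)(0.212169) + (0.994576)(0.977233)(0.439939) = 0.449659
φ₂ = asin(0.449659) = 0.466383 rad = 26.72°.
Then Δλ = atan2(-0.872823, 0.165401) = -1.383515 rad, from sin θ sin δ cos φ₁ over cos δ − sin φ₁ sin φ₂.
λ₂ = -146.41° + -79.27° = -225.68°, normalized to (−180°, 180°] → 134.32°.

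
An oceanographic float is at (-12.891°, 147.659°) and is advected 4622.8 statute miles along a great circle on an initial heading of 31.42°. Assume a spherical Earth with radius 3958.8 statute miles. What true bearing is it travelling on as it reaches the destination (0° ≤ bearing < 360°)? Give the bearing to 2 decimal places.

Central angle δ = d/R = 1.167728 rad.
With φ₁ = -12.891° = -0.224990 rad and θ = 31.42° = 0.548382 rad:
Applying the spherical law of cosines for sides, sin φ₂ = sin φ₁ cos δ + cos φ₁ sin δ cos θ = 0.677689, so φ₂ = 42.663°.
Then Δλ = atan2(0.467445, 0.543433) = 0.710369 rad, from sin θ sin δ cos φ₁ over cos δ − sin φ₁ sin φ₂.
λ₂ = 147.659° + 40.701° = 188.360°, normalized to (−180°, 180°] → -171.640°.
The forward bearing on arrival equals the back-azimuth from the destination plus 180°.
Back-azimuth from P₂ (42.66°, -171.64°) to P₁ (-12.89°, 147.66°), with Δλ' = λ₁ − λ₂ = 319.30°: atan2( sin Δλ' cos φ₁ , cos φ₂ sin φ₁ − sin φ₂ cos φ₁ cos Δλ' ) = 223.71°.
Final bearing = (223.71° + 180°) mod 360° = 43.71°.

final bearing 43.71°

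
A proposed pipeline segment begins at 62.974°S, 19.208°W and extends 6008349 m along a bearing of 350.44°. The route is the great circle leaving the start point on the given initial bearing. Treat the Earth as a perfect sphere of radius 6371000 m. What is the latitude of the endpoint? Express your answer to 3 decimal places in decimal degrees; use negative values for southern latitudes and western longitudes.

latitude -9.236°

The arc subtends δ = 6008349/6371000 = 0.943078 rad at the centre.
With φ₁ = -62.974° = -1.099104 rad and θ = 350.44° = 6.116332 rad:
Applying the spherical law of cosines for sides, sin φ₂ = sin φ₁ cos δ + cos φ₁ sin δ cos θ = -0.160501, so φ₂ = -9.236°.
Then Δλ = atan2(-0.061080, 0.444325) = -0.136610 rad, from sin θ sin δ cos φ₁ over cos δ − sin φ₁ sin φ₂.
λ₂ = λ₁ + Δλ = -27.035°.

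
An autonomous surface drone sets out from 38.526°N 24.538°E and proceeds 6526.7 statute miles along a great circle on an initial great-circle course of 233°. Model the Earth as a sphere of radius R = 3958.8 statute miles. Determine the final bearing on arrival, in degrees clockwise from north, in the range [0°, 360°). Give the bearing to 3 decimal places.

final bearing 226.915°

δ = 6526.7/3958.8 = 1.648656 rad (94.4610°).
Converting: φ₁ = 0.672406 rad, θ = 4.066617 rad.
Destination latitude: φ₂ = arcsin( sin φ₁ cos δ + cos φ₁ sin δ cos θ ) = arcsin(-0.517836) = -31.187°.
Then Δλ = atan2(-0.622900, 0.244763) = -1.196389 rad, from sin θ sin δ cos φ₁ over cos δ − sin φ₁ sin φ₂.
Hence λ₂ = 24.538° + -68.548° = -44.010°.
The forward bearing on arrival equals the back-azimuth from the destination plus 180°.
Back-azimuth from P₂ (-31.187°, -44.010°) to P₁ (38.526°, 24.538°), with Δλ' = λ₁ − λ₂ = 68.548°: atan2( sin Δλ' cos φ₁ , cos φ₂ sin φ₁ − sin φ₂ cos φ₁ cos Δλ' ) = 46.915°.
Final bearing = (46.915° + 180°) mod 360° = 226.915°.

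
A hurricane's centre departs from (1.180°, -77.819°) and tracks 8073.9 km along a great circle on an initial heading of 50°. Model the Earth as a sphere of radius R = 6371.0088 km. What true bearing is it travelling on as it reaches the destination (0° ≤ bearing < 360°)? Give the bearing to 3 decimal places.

The arc subtends δ = 8073.9/6371.0088 = 1.267288 rad at the centre.
Converting: φ₁ = 0.020595 rad, θ = 0.872665 rad.
Destination latitude: φ₂ = arcsin( sin φ₁ cos δ + cos φ₁ sin δ cos θ ) = arcsin(0.619433) = 38.275°.
Then Δλ = atan2(0.730876, 0.286114) = 1.197667 rad, from sin θ sin δ cos φ₁ over cos δ − sin φ₁ sin φ₂.
λ₂ = λ₁ + Δλ = -9.198°.
The forward bearing on arrival equals the back-azimuth from the destination plus 180°.
Back-azimuth from P₂ (38.275°, -9.198°) to P₁ (1.180°, -77.819°), with Δλ' = λ₁ − λ₂ = -68.621°: atan2( sin Δλ' cos φ₁ , cos φ₂ sin φ₁ − sin φ₂ cos φ₁ cos Δλ' ) = 257.313°.
Final bearing = (257.313° + 180°) mod 360° = 77.313°.

final bearing 77.313°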